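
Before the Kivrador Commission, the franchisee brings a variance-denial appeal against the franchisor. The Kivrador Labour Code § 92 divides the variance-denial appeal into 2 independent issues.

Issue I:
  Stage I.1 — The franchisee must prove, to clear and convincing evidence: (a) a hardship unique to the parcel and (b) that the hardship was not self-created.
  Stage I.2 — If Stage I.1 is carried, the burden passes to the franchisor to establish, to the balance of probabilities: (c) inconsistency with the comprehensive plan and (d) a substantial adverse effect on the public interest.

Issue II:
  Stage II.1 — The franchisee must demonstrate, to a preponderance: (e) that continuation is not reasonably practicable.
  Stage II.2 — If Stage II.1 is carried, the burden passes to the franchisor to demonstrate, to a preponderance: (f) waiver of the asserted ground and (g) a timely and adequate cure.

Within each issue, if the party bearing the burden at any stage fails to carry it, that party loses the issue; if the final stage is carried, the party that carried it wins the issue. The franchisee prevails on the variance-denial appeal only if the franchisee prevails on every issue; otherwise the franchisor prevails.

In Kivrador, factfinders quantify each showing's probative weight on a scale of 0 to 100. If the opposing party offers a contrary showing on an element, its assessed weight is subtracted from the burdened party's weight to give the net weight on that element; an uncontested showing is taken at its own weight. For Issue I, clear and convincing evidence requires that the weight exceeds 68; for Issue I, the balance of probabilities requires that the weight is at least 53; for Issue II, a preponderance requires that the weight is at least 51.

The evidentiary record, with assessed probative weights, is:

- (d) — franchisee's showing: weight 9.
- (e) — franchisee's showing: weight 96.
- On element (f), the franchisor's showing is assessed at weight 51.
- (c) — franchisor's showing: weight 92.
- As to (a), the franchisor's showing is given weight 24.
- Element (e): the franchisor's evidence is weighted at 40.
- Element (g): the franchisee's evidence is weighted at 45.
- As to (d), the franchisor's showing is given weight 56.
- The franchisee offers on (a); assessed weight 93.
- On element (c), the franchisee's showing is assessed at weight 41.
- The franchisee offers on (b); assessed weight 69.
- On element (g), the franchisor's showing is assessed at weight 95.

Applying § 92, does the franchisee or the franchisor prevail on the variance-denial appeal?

— Issue I —
Stage I.1 — burden on franchisee; standard: clear and convincing evidence (weight exceeds 68).
    (a): 93 − 24 = 69 > 68 [met]
    (b): 69 > 68 [met]
  Stage I.1 carried; the burden shifts to the franchisor.
Stage I.2 — burden on franchisor; standard: the balance of probabilities (weight is at least 53).
    (c): 92 − 41 = 51 < 53 [not met]
    (d): 56 − 9 = 47 < 53 [not met]
  Stage I.2 not carried; the franchisor fails its burden.
So the franchisee prevails on this issue.
— Issue II —
Stage II.1 (franchisee, a preponderance, weight is at least 51): (e) net 96−40=56 ≥ 51 — meets.
  Stage II.1 carried; the burden shifts to the franchisor.
Stage II.2 (franchisor, a preponderance, weight is at least 51): (f) 51 ≥ 51 — meets; (g) net 95−45=50 < 51 — fails.
  Not every element is met, so the franchisor fails to carry Stage II.2.
The analysis ends at Stage II.2; the franchisee prevails on this issue.
Per-issue: Issue I → franchisee; Issue II → franchisee. The franchisee must prevail on every issue; overall, the franchisee prevails.

franchisee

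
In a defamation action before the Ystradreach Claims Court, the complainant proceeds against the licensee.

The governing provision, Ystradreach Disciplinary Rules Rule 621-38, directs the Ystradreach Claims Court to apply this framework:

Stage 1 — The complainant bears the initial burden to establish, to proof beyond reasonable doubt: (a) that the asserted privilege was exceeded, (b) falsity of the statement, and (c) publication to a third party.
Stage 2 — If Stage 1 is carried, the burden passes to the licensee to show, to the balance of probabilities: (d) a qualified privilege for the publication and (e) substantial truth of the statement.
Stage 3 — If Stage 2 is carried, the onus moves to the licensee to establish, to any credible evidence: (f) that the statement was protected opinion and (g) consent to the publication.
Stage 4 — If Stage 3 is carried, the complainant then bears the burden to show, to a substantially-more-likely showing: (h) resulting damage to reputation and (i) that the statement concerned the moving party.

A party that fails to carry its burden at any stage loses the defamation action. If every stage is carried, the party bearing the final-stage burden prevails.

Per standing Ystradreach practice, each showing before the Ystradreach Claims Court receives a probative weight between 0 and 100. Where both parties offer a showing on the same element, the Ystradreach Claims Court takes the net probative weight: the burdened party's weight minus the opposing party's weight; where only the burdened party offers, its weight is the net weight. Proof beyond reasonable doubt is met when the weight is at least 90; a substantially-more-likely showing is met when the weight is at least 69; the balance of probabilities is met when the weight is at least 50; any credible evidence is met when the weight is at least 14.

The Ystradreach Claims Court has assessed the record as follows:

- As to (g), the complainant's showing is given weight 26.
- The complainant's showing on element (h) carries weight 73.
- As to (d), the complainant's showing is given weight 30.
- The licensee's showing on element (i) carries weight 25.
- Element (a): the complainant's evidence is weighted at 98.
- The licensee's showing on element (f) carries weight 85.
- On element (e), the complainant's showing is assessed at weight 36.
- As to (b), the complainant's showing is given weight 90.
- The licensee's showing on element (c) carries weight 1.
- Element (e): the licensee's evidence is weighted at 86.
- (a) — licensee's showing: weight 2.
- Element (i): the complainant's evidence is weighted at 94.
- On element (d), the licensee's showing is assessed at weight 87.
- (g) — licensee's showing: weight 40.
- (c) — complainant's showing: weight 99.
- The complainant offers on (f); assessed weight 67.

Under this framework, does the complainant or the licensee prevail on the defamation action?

At Stage 1 the complainant must meet proof beyond reasonable doubt (weight is at least 90): on (a) the weight is 98 less the opposing 2 gives net 96, which does reach 90, so (a) meets the standard; on (b) the weight is 90, ≥ 90, so (b) meets the standard; on (c) the weight is 99 less the opposing 1 gives net 98, which does reach 90, so (c) meets the standard.
  The complainant carries Stage 1; the licensee now bears the burden.
At Stage 2 the licensee must meet the balance of probabilities (weight is at least 50): on (d) the weight is 87 less the opposing 30 gives net 57, ≥ 50, so (d) meets the standard; on (e) the weight is 86 less the opposing 36 gives net 50, which does reach 50, so (e) meets the standard.
  Stage 2 is satisfied; the licensee continues to bear the burden.
At Stage 3 the licensee must meet any credible evidence (weight is at least 14): on (f) the weight is 85 less the opposing 67 gives net 18, ≥ 14, so (f) meets the standard; on (g) the weight is 40 less the opposing 26 gives net 14, which does reach 14, so (g) meets the standard.
  Stage 3 is satisfied; the onus moves to the complainant.
At Stage 4 the complainant must meet a substantially-more-likely showing (weight is at least 69): on (h) the weight is 73, which does reach 69, so (h) meets the standard; on (i) the weight is 94 less the opposing 25 gives net 69, ≥ 69, so (i) meets the standard.
  All elements met at the final stage.
With every stage satisfied, the complainant prevails.

complainant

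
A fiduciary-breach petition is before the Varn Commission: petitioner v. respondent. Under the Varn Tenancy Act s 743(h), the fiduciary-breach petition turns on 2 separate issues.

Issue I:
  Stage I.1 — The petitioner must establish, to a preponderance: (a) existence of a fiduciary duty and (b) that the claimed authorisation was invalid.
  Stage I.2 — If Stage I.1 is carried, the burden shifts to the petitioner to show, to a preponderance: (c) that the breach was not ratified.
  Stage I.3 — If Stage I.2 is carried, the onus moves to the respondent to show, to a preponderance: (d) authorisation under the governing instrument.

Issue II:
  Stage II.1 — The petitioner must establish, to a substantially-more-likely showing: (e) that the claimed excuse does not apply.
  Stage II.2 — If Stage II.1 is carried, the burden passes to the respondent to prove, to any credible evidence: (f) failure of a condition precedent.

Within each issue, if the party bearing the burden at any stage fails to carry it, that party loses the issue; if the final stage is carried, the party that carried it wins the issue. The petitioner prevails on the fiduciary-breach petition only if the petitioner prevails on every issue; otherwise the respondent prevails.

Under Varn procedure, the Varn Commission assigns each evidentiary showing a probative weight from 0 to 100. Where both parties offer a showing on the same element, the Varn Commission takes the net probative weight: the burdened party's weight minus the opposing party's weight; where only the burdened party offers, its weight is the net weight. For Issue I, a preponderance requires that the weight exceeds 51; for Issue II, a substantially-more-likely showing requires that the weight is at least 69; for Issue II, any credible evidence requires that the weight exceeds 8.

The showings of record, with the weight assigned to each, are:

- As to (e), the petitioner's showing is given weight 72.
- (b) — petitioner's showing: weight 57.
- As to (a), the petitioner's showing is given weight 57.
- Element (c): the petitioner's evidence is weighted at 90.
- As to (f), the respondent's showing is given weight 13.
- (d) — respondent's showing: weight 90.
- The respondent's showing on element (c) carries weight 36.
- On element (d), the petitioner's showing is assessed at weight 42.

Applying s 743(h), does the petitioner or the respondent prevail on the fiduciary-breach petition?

respondent

— Issue I —
Stage I.1 (petitioner, a preponderance, weight exceeds 51): (a) 57 > 51 — meets; (b) 57 > 51 — meets.
  Stage I.1 is satisfied; the petitioner continues to bear the burden.
Stage I.2 (petitioner, a preponderance, weight exceeds 51): (c) net 90−36=54 > 51 — meets.
  Stage I.2 is satisfied; the onus moves to the respondent.
Stage I.3 (respondent, a preponderance, weight exceeds 51): (d) net 90−42=48 ≤ 51 — fails.
  Stage I.3 not carried; the respondent fails its burden.
So the petitioner prevails on this issue.
— Issue II —
At Stage II.1 the petitioner must meet a substantially-more-likely showing (weight is at least 69): on (e) the weight is 72, which does reach 69, so (e) meets the standard.
  Stage II.1 is satisfied; the onus moves to the respondent.
At Stage II.2 the respondent must meet any credible evidence (weight exceeds 8): on (f) the weight is 13, > 8, so (f) meets the standard.
  The respondent carries the last stage.
All stages carried — the respondent prevails on this issue.
Per-issue: Issue I → petitioner; Issue II → respondent. The petitioner must prevail on every issue; overall, the respondent prevails.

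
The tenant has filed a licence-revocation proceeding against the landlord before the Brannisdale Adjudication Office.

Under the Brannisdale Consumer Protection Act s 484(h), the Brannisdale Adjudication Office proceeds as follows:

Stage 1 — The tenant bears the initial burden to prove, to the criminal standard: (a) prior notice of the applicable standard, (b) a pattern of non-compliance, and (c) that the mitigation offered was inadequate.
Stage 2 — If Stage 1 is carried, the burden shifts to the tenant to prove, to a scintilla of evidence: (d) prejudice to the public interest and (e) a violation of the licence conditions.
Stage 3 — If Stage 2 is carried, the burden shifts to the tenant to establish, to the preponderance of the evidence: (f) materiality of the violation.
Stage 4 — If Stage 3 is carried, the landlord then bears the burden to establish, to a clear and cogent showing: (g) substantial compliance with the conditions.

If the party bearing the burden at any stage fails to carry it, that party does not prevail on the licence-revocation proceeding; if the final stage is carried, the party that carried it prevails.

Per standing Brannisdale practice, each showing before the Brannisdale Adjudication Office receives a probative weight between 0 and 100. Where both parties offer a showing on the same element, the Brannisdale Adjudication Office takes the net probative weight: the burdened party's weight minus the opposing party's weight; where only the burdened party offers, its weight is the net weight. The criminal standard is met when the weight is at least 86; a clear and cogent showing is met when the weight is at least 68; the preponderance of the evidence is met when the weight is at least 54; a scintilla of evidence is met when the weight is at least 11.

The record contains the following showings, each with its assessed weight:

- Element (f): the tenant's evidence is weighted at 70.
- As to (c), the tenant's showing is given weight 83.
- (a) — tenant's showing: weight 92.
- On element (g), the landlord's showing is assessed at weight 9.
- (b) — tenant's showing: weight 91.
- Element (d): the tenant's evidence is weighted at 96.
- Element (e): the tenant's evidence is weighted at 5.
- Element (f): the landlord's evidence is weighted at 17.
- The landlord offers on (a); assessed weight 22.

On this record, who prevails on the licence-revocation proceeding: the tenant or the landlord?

Stage 1 — burden on tenant; standard: the criminal standard (weight is at least 86).
    (a): 92 − 22 = 70 < 86 [not met]
    (b): 91 ≥ 86 [met]
    (c): 83 < 86 [not met]
  Stage 1 not carried; the tenant fails its burden.
So the landlord prevails.

landlord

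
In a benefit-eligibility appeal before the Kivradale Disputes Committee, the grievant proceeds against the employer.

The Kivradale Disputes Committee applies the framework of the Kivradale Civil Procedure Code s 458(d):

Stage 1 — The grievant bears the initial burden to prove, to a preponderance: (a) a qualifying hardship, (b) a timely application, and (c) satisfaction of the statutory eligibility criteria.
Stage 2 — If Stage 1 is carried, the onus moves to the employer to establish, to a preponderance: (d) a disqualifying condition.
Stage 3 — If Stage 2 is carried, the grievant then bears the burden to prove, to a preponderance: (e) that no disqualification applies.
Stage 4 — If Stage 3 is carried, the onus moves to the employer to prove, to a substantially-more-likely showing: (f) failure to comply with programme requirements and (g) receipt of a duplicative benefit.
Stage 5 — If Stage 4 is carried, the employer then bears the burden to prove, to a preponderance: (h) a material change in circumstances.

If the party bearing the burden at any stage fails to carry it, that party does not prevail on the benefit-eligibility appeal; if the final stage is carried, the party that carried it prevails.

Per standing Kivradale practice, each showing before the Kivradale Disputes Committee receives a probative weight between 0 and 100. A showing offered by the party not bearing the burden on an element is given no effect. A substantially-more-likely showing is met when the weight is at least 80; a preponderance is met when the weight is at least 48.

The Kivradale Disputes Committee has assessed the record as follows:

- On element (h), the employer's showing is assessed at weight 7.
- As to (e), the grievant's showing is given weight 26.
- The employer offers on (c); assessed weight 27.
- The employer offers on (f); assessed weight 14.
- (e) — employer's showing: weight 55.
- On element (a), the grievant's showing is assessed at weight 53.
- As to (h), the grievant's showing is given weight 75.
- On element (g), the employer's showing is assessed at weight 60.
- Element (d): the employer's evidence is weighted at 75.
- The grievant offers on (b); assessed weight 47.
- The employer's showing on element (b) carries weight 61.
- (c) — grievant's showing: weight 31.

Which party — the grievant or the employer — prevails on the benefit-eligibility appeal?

Stage 1 (grievant, a preponderance, weight is at least 48): (a) 53 ≥ 48 — meets; (b) 47 (employer's 61 disregarded) < 48 — fails; (c) 31 (employer's 27 disregarded) < 48 — fails.
  Stage 1 not carried; the grievant fails its burden.
The analysis ends at Stage 1; the employer prevails.

employer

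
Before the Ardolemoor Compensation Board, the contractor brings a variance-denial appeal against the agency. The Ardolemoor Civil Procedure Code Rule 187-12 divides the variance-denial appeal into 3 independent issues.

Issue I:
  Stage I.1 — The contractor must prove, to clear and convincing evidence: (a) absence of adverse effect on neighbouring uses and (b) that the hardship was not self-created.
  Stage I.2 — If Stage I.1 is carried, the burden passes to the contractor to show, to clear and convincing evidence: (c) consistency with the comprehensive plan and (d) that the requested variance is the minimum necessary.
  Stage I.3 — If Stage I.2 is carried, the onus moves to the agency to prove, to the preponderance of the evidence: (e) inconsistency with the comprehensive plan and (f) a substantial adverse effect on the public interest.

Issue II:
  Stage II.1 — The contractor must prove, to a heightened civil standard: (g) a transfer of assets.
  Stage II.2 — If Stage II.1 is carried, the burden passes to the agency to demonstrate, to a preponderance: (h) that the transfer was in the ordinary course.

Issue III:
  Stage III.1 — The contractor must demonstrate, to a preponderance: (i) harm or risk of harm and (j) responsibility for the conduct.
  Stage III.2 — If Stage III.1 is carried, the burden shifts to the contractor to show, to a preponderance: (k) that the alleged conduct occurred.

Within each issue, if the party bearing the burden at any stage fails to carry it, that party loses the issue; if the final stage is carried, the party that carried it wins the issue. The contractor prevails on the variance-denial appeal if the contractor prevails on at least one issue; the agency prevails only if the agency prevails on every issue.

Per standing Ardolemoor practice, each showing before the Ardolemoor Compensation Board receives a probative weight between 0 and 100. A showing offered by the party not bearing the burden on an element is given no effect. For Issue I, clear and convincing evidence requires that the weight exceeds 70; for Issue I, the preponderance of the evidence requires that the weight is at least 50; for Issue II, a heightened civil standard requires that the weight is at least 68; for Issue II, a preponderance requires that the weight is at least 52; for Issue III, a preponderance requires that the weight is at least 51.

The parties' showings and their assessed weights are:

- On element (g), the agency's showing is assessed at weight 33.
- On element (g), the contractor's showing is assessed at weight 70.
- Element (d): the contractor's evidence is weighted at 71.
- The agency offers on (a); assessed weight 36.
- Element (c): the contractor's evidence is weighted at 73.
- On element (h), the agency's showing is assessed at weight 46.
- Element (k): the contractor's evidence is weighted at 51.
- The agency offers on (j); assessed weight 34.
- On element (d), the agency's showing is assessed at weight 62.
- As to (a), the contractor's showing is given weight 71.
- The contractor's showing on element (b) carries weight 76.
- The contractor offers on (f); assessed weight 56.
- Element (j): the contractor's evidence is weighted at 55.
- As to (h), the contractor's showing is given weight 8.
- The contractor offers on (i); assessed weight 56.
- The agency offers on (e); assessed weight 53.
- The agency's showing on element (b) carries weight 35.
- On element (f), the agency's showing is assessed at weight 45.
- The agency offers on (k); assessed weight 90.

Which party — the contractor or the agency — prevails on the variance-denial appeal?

— Issue I —
Stage I.1 — burden on contractor; standard: clear and convincing evidence (weight exceeds 70).
    (a): 71 (agency's 36 disregarded) > 70 [met]
    (b): 76 (agency's 35 disregarded) > 70 [met]
  Stage I.1 is satisfied; the contractor continues to bear the burden.
Stage I.2 — burden on contractor; standard: clear and convincing evidence (weight exceeds 70).
    (c): 73 > 70 [met]
    (d): 71 (agency's 62 disregarded) > 70 [met]
  Stage I.2 carried; the burden shifts to the agency.
Stage I.3 — burden on agency; standard: the preponderance of the evidence (weight is at least 50).
    (e): 53 ≥ 50 [met]
    (f): 45 (contractor's 56 disregarded) < 50 [not met]
  The agency does not carry Stage I.3.
The contractor prevails on this issue.
— Issue II —
Stage II.1 (contractor, a heightened civil standard, weight is at least 68): (g) 70 (agency's 33 disregarded) ≥ 68 — meets.
  The contractor carries Stage II.1; the agency now bears the burden.
Stage II.2 (agency, a preponderance, weight is at least 52): (h) 46 (contractor's 8 disregarded) < 52 — fails.
  Stage II.2 not carried; the agency fails its burden.
The contractor prevails on this issue.
— Issue III —
Stage III.1 (contractor, a preponderance, weight is at least 51): (i) 56 ≥ 51 — meets; (j) 55 (agency's 34 disregarded) ≥ 51 — meets.
  Stage III.1 carried; the burden remains with the contractor.
Stage III.2 (contractor, a preponderance, weight is at least 51): (k) 51 (agency's 90 disregarded) ≥ 51 — meets.
  All elements met at the final stage.
All stages carried — the contractor prevails on this issue.
Per-issue: Issue I → contractor; Issue II → contractor; Issue III → contractor. The contractor must prevail on at least one issue; overall, the contractor prevails.

contractor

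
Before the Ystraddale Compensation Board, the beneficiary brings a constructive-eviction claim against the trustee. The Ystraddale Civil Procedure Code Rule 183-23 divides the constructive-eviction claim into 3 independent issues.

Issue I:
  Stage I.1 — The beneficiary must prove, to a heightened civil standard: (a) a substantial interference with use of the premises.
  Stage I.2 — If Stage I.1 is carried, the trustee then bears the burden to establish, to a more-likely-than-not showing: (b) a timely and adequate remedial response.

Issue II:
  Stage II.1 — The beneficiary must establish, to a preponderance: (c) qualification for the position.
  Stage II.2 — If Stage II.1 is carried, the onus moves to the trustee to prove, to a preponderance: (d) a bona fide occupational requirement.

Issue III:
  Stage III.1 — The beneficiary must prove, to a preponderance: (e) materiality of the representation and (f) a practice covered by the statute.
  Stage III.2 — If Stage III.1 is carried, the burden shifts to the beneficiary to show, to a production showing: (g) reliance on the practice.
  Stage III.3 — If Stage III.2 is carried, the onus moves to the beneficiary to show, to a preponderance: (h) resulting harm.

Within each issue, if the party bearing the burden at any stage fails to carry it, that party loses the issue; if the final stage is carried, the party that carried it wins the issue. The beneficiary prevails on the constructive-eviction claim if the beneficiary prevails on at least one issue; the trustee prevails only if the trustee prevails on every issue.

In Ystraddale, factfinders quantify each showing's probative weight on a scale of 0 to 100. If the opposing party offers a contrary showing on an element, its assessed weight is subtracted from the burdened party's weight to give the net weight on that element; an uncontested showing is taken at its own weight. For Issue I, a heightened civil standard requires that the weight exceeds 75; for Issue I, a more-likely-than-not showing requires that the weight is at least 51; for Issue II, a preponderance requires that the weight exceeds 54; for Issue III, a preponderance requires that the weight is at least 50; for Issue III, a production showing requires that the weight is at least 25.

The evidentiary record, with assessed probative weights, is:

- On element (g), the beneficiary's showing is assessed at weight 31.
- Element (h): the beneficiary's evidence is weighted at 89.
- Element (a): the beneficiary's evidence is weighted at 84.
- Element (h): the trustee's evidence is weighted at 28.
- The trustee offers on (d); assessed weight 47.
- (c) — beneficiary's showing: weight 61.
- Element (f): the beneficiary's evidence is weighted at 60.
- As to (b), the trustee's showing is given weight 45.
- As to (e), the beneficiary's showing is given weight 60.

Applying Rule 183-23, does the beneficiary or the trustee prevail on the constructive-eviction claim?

— Issue I —
Stage I.1 (beneficiary, a heightened civil standard, weight exceeds 75): (a) 84 > 75 — meets.
  Stage I.1 carried; the burden shifts to the trustee.
Stage I.2 (trustee, a more-likely-than-not showing, weight is at least 51): (b) 45 < 51 — fails.
  Not every element is met, so the trustee fails to carry Stage I.2.
The beneficiary prevails on this issue.
— Issue II —
Stage II.1 (beneficiary, a preponderance, weight exceeds 54): (c) 61 > 54 — meets.
  All elements met. The burden passes to the trustee.
Stage II.2 (trustee, a preponderance, weight exceeds 54): (d) 47 ≤ 54 — fails.
  The trustee does not carry Stage II.2.
So the beneficiary prevails on this issue.
— Issue III —
At Stage III.1 the beneficiary must meet a preponderance (weight is at least 50): on (e) the weight is 60, ≥ 50, so (e) meets the standard; on (f) the weight is 60, which does reach 50, so (f) meets the standard.
  Stage III.1 is satisfied; the beneficiary continues to bear the burden.
At Stage III.2 the beneficiary must meet a production showing (weight is at least 25): on (g) the weight is 31, which does reach 25, so (g) meets the standard.
  All elements met. The beneficiary retains the burden for Stage III.3.
At Stage III.3 the beneficiary must meet a preponderance (weight is at least 50): on (h) the weight is 89 less the opposing 28 gives net 61, which does reach 50, so (h) meets the standard.
  All elements met at the final stage.
All stages carried — the beneficiary prevails on this issue.
Per-issue: Issue I → beneficiary; Issue II → beneficiary; Issue III → beneficiary. The beneficiary must prevail on at least one issue; overall, the beneficiary prevails.

beneficiary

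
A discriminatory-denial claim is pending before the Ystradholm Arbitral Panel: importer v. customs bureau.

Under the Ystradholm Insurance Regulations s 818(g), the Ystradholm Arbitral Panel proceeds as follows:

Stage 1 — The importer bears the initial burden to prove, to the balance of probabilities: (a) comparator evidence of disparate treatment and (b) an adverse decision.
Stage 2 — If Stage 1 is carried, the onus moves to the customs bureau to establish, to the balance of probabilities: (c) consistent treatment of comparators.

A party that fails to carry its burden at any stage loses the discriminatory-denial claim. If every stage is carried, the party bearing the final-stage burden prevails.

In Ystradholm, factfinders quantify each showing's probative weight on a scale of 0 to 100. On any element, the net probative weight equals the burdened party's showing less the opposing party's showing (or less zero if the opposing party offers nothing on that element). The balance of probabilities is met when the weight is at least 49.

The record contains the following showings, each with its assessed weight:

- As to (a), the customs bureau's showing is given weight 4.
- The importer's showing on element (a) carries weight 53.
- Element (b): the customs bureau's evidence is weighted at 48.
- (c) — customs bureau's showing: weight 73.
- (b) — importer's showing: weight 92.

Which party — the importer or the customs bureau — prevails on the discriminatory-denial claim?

customs bureau

Stage 1 (importer, the balance of probabilities, weight is at least 49): (a) net 53−4=49 ≥ 49 — meets; (b) net 92−48=44 < 49 — fails.
  Stage 1 not carried; the importer fails its burden.
So the customs bureau prevails.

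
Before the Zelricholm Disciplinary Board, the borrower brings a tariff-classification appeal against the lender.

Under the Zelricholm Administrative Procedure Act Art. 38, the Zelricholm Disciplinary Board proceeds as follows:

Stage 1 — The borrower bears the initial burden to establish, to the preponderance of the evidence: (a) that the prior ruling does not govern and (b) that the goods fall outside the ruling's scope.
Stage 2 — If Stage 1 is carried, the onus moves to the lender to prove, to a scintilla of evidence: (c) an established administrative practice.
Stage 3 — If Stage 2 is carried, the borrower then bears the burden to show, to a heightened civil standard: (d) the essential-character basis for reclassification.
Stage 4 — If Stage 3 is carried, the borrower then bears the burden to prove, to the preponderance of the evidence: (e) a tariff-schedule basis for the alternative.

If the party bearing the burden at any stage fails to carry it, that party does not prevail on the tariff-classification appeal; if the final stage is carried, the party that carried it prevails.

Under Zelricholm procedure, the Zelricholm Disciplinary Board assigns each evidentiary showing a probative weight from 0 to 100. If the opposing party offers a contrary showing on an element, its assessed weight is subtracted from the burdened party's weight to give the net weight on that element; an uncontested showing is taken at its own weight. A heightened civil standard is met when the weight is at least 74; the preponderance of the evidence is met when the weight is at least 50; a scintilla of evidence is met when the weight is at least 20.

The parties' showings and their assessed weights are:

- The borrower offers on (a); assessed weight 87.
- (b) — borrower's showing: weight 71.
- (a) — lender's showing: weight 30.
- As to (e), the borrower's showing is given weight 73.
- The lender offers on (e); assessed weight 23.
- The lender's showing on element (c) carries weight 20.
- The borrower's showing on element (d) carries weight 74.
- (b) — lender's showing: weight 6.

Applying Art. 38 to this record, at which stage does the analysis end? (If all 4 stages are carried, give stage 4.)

At Stage 1 the borrower must meet the preponderance of the evidence (weight is at least 50): on (a) the weight is 87 less the opposing 30 gives net 57, ≥ 50, so (a) meets the standard; on (b) the weight is 71 less the opposing 6 gives net 65, ≥ 50, so (b) meets the standard.
  The borrower carries Stage 1; the lender now bears the burden.
At Stage 2 the lender must meet a scintilla of evidence (weight is at least 20): on (c) the weight is 20, ≥ 20, so (c) meets the standard.
  The lender carries Stage 2; the borrower now bears the burden.
At Stage 3 the borrower must meet a heightened civil standard (weight is at least 74): on (d) the weight is 74, ≥ 74, so (d) meets the standard.
  Stage 3 is satisfied; the borrower continues to bear the burden.
At Stage 4 the borrower must meet the preponderance of the evidence (weight is at least 50): on (e) the weight is 73 less the opposing 23 gives net 50, ≥ 50, so (e) meets the standard.
  The borrower carries the last stage.
All stages carried — the borrower prevails.

stage 4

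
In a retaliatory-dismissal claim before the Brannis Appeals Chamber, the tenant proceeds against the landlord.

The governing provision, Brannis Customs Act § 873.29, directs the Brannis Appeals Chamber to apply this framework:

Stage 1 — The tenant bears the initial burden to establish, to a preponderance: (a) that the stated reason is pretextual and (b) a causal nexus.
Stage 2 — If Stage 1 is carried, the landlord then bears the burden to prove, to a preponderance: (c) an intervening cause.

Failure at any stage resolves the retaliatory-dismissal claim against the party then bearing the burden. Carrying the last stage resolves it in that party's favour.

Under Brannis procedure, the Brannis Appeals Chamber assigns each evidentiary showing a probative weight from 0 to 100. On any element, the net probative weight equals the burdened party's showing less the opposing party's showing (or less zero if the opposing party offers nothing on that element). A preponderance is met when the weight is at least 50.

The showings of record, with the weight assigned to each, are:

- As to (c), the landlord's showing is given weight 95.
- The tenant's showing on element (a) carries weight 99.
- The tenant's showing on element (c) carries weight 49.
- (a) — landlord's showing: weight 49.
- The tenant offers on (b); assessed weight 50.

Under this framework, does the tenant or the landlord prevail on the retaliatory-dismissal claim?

tenant

Stage 1 — burden on tenant; standard: a preponderance (weight is at least 50).
    (a): 99 − 49 = 50 ≥ 50 [met]
    (b): 50 ≥ 50 [met]
  Stage 1 is satisfied; the onus moves to the landlord.
Stage 2 — burden on landlord; standard: a preponderance (weight is at least 50).
    (c): 95 − 49 = 46 < 50 [not met]
  Not every element is met, so the landlord fails to carry Stage 2.
The analysis ends at Stage 2; the tenant prevails.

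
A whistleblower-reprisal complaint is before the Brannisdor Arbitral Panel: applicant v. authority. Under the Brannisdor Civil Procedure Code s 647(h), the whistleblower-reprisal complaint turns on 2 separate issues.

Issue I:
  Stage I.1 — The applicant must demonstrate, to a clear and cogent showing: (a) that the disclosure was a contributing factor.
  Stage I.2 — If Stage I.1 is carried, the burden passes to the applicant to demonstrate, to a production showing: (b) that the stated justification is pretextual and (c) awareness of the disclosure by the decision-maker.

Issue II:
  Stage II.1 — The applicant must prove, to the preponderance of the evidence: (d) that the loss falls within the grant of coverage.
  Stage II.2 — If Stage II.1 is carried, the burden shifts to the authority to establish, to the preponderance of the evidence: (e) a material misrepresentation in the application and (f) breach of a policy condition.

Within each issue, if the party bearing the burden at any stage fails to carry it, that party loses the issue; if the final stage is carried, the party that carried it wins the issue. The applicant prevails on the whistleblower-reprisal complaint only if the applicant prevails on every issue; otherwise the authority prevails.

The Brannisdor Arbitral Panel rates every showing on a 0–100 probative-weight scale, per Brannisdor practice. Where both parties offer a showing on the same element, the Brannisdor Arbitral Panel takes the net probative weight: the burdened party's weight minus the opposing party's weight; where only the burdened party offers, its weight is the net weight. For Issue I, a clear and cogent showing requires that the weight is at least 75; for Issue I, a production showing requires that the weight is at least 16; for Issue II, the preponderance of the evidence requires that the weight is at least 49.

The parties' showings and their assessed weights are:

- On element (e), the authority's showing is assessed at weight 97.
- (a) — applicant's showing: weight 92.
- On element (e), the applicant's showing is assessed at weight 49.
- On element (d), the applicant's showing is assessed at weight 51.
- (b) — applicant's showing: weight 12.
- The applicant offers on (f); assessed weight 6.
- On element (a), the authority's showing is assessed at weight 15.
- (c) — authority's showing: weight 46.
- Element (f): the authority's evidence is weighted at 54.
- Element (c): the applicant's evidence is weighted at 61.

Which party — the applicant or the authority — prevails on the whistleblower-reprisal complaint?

authority

— Issue I —
Stage I.1 (applicant, a clear and cogent showing, weight is at least 75): (a) net 92−15=77 ≥ 75 — meets.
  Stage I.1 carried; the burden remains with the applicant.
Stage I.2 (applicant, a production showing, weight is at least 16): (b) 12 < 16 — fails; (c) net 61−46=15 < 16 — fails.
  Stage I.2 not carried; the applicant fails its burden.
The authority prevails on this issue.
— Issue II —
Stage II.1 (applicant, the preponderance of the evidence, weight is at least 49): (d) 51 ≥ 49 — meets.
  Stage II.1 is satisfied; the onus moves to the authority.
Stage II.2 (authority, the preponderance of the evidence, weight is at least 49): (e) net 97−49=48 < 49 — fails; (f) net 54−6=48 < 49 — fails.
  The authority does not carry Stage II.2.
So the applicant prevails on this issue.
Per-issue: Issue I → authority; Issue II → applicant. The applicant must prevail on every issue; overall, the authority prevails.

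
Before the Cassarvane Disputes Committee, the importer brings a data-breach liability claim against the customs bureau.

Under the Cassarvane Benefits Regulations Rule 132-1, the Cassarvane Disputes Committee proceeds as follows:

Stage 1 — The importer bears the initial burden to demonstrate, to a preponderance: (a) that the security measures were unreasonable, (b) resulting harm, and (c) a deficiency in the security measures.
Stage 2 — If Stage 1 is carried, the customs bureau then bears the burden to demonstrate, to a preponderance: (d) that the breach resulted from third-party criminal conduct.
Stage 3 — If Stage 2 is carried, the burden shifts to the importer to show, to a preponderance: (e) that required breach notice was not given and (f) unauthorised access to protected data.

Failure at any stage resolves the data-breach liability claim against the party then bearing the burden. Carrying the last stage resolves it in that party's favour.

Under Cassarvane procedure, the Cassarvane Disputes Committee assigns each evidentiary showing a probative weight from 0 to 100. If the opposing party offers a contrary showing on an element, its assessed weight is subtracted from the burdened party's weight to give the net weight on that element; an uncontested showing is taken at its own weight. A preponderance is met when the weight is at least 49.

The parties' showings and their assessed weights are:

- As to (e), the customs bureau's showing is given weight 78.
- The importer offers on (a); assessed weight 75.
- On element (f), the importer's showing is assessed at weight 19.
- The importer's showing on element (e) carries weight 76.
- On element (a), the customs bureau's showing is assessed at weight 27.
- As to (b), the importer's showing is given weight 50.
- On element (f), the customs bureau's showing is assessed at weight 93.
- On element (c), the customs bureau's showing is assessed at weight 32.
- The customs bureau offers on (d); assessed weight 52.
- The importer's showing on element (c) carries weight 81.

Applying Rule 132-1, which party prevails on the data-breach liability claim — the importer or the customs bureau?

customs bureau

Stage 1 (importer, a preponderance, weight is at least 49): (a) net 75−27=48 < 49 — fails; (b) 50 ≥ 49 — meets; (c) net 81−32=49 ≥ 49 — meets.
  The importer does not carry Stage 1.
The customs bureau prevails.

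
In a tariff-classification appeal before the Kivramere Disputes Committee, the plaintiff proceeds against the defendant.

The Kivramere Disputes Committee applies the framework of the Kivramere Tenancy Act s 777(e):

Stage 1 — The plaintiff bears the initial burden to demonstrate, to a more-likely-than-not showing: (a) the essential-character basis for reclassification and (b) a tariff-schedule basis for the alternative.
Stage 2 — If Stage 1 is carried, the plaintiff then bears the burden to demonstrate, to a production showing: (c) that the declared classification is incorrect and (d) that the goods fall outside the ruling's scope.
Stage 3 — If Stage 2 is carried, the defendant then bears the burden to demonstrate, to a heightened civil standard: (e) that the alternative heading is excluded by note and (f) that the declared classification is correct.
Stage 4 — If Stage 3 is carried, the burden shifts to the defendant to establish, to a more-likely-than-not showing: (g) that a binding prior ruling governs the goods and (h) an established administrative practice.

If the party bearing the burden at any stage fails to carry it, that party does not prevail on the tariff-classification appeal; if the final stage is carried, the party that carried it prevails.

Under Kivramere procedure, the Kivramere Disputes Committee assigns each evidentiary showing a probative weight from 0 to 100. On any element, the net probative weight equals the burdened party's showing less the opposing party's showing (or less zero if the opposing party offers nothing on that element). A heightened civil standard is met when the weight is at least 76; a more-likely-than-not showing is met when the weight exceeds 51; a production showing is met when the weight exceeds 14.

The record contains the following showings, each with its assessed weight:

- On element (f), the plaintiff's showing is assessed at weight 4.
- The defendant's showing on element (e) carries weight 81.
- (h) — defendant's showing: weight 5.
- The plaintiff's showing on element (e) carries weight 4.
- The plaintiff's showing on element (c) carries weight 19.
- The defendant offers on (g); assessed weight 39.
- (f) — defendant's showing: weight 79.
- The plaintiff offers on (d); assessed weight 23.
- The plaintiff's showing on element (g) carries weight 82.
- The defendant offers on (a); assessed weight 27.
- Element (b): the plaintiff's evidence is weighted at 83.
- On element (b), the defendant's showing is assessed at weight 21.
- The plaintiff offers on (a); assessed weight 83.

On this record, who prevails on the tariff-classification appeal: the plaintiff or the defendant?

At Stage 1 the plaintiff must meet a more-likely-than-not showing (weight exceeds 51): on (a) the weight is 83 less the opposing 27 gives net 56, which does exceed 51, so (a) meets the standard; on (b) the weight is 83 less the opposing 21 gives net 62, > 51, so (b) meets the standard.
  All elements met. The plaintiff retains the burden for Stage 2.
At Stage 2 the plaintiff must meet a production showing (weight exceeds 14): on (c) the weight is 19, which does exceed 14, so (c) meets the standard; on (d) the weight is 23, which does exceed 14, so (d) meets the standard.
  Stage 2 is satisfied; the onus moves to the defendant.
At Stage 3 the defendant must meet a heightened civil standard (weight is at least 76): on (e) the weight is 81 less the opposing 4 gives net 77, ≥ 76, so (e) meets the standard; on (f) the weight is 79 less the opposing 4 gives net 75, which does not reach 76, so (f) does not meet the standard.
  Not every element is met, so the defendant fails to carry Stage 3.
The analysis ends at Stage 3; the plaintiff prevails.

plaintiff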